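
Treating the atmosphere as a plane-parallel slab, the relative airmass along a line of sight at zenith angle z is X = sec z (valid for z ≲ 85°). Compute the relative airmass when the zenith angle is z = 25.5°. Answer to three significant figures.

1.11

X = sec z = 1/cos 25.5° = 1/0.9026 = 1.1079.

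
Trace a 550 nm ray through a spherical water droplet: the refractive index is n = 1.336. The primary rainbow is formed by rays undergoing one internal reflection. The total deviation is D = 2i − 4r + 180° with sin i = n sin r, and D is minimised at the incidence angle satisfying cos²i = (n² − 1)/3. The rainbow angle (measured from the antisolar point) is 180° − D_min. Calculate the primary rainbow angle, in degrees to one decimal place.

cos²i = (1.78490 − 1)/3 = 0.26163; i = arccos(0.51150) = 59.236°.
sin r = sin 59.236°/1.336 = 0.64318; r = 40.029°.
D_min = 2·59.236° − 4·40.029° + 180° = 138.356°.
Rainbow angle = 180° − D_min = 41.644°.

41.6°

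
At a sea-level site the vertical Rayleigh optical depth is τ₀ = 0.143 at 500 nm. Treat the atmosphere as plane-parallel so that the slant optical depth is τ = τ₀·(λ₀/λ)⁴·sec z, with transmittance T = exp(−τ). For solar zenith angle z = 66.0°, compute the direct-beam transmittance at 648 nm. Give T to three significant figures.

sec 66.0° = 2.4586.
τ = 0.143 × (500/648)⁴ × 2.4586 = 0.143 × 0.3545 × 2.4586 = 0.1246.
T = exp(−0.1246) = 0.8828.

0.883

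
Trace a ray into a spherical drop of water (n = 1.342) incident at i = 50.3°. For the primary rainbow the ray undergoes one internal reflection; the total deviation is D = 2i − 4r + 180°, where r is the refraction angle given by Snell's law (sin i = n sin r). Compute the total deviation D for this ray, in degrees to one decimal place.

sin r = sin 50.3° / 1.342 = 0.7694/1.342 = 0.5733; r = 34.98°.
D = 2·50.3° − 4·34.98° + 180° = 100.60° − 139.93° + 180° = 140.67°.

140.7°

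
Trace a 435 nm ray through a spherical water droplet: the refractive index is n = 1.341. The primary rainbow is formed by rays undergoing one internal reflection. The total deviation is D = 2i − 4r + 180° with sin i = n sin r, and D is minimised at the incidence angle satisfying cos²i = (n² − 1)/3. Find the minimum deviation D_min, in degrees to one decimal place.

cos²i = (1.79828 − 1)/3 = 0.26609; i = arccos(0.51584) = 58.946°.
sin r = sin 58.946°/1.341 = 0.63884; r = 39.705°.
D_min = 2·58.946° − 4·39.705° + 180° = 139.071°.

139.1°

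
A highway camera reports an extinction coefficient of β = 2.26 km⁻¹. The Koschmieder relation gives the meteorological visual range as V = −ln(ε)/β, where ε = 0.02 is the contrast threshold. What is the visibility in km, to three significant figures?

1.73 km

V = −ln(0.02) / 2.26 = 3.912 / 2.26 = 1.7310 km.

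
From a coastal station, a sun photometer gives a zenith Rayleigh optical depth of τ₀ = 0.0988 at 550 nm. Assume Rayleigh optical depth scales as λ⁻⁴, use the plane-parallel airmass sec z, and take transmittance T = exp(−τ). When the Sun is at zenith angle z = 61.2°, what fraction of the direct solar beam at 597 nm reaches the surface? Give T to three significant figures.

sec 61.2° = 2.0757.
τ = 0.0988 × (550/597)⁴ × 2.0757 = 0.0988 × 0.7204 × 2.0757 = 0.1477.
T = exp(−0.1477) = 0.8627.

0.863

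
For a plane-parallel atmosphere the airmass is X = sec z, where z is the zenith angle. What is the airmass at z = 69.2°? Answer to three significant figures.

2.82

X = sec z = 1/cos 69.2° = 1/0.3551 = 2.8161.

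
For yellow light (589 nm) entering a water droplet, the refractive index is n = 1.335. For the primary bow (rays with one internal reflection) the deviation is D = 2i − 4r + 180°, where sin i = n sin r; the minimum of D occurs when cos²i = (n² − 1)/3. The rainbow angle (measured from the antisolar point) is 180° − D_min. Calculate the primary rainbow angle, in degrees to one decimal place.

41.8°

cos²i = (1.78222 − 1)/3 = 0.26074; i = arccos(0.51063) = 59.294°.
sin r = sin 59.294°/1.335 = 0.64405; r = 40.094°.
D_min = 2·59.294° − 4·40.094° + 180° = 138.212°.
Rainbow angle = 180° − D_min = 41.788°.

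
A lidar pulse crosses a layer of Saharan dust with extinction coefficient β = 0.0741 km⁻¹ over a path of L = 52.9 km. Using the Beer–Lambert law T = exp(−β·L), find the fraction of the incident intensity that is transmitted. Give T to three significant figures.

0.0198

τ = β·L = 0.0741 × 52.9 = 3.9199.
T = exp(−3.9199) = 0.0198.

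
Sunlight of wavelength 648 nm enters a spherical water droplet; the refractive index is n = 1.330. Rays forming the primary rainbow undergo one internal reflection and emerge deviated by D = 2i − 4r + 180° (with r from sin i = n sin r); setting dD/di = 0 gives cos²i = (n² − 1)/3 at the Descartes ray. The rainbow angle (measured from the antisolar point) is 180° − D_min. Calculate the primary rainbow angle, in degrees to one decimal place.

42.5°

cos²i = (1.76890 − 1)/3 = 0.25630; i = arccos(0.50626) = 59.585°.
sin r = sin 59.585°/1.330 = 0.64841; r = 40.422°.
D_min = 2·59.585° − 4·40.422° + 180° = 137.484°.
Rainbow angle = 180° − D_min = 42.516°.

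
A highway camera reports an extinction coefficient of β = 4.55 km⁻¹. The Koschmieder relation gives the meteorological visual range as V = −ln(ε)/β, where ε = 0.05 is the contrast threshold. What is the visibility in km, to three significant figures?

0.658 km

V = −ln(0.05) / 4.55 = 2.996 / 4.55 = 0.6584 km.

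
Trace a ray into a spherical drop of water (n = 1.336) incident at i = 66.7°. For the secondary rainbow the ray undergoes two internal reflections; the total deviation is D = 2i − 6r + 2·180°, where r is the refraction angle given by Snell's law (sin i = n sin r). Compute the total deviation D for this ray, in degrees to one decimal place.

sin r = sin 66.7° / 1.336 = 0.9184/1.336 = 0.6875; r = 43.43°.
D = 2·66.7° − 6·43.43° + 2·180° = 133.40° − 260.58° + 360° = 232.82°.

232.8°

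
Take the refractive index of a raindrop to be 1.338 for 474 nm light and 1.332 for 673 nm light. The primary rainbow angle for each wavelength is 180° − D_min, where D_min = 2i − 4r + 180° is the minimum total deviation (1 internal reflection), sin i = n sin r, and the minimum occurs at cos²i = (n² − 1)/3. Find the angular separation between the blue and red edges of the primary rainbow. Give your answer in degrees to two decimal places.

At 474 nm (n = 1.338): cos²i = 0.26341 → i = 59.120°, r = 39.899°, D_min = 138.643°, rainbow angle = 41.357°.
At 673 nm (n = 1.332): cos²i = 0.25807 → i = 59.469°, r = 40.290°, D_min = 137.776°, rainbow angle = 42.224°.
Angular width = |41.357° − 42.224°| = 0.867°.

0.87°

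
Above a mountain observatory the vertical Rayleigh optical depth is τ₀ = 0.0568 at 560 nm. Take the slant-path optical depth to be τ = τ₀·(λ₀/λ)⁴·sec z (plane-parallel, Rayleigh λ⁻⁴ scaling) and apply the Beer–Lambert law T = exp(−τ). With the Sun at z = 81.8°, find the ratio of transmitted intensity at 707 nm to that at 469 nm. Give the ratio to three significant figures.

1.92

Airmass: sec 81.8° = 7.0112.
τ(707 nm) = 0.0568 × (560/707)⁴ × 7.0112 = 0.0568 × 0.3936 × 7.0112 = 0.1568.
τ(469 nm) = 0.0568 × (560/469)⁴ × 7.0112 = 0.0568 × 2.0326 × 7.0112 = 0.8095.
T(707)/T(469) = exp(τ_B − τ_A) = exp(0.6527) = 1.9208.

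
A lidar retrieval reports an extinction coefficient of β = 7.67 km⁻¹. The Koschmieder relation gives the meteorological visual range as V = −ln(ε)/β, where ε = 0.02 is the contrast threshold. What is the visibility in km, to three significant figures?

V = −ln(0.02) / 7.67 = 3.912 / 7.67 = 0.5100 km.

0.510 km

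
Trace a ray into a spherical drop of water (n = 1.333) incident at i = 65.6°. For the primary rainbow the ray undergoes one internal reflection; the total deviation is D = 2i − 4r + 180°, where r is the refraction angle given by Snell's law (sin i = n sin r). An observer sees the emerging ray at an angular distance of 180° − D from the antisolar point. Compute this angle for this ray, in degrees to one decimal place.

41.2°

sin r = sin 65.6° / 1.333 = 0.9107/1.333 = 0.6832; r = 43.09°.
D = 2·65.6° − 4·43.09° + 180° = 131.20° − 172.37° + 180° = 138.83°.
Angle from antisolar point = 180° − D = 41.17°.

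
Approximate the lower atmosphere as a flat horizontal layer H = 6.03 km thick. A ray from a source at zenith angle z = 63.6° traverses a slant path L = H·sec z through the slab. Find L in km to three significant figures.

13.6 km

sec z = 1/cos 63.6° = 2.2490.
L = 6.03 × 2.2490 = 13.562 km.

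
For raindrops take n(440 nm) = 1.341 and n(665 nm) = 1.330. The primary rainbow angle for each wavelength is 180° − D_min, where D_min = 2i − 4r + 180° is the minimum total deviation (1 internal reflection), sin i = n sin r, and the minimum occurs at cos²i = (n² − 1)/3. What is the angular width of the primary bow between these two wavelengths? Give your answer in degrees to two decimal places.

At 440 nm (n = 1.341): cos²i = 0.26609 → i = 58.946°, r = 39.705°, D_min = 139.071°, rainbow angle = 40.929°.
At 665 nm (n = 1.330): cos²i = 0.25630 → i = 59.585°, r = 40.422°, D_min = 137.484°, rainbow angle = 42.516°.
Angular width = |40.929° − 42.516°| = 1.588°.

1.59°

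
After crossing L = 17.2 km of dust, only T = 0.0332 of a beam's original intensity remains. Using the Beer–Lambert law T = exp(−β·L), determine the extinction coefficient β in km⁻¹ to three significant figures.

Beer–Lambert: T = exp(−βL) ⇒ β = −ln(T)/L = −ln(0.0332)/17.2 = 3.4052/17.2 = 0.198 km⁻¹.

0.198 km⁻¹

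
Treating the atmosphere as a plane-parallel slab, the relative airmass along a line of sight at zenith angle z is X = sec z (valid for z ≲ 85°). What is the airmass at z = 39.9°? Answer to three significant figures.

X = sec z = 1/cos 39.9° = 1/0.7672 = 1.3035.

1.30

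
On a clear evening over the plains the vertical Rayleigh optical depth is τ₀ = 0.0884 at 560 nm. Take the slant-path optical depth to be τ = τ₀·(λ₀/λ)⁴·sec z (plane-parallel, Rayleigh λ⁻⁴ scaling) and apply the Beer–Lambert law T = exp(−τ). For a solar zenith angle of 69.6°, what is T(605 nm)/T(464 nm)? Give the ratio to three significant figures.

Airmass: sec 69.6° = 2.8688.
τ(605 nm) = 0.0884 × (560/605)⁴ × 2.8688 = 0.0884 × 0.7341 × 2.8688 = 0.1862.
τ(464 nm) = 0.0884 × (560/464)⁴ × 2.8688 = 0.0884 × 2.1217 × 2.8688 = 0.5381.
T(605)/T(464) = exp(τ_B − τ_A) = exp(0.3519) = 1.4218.

1.42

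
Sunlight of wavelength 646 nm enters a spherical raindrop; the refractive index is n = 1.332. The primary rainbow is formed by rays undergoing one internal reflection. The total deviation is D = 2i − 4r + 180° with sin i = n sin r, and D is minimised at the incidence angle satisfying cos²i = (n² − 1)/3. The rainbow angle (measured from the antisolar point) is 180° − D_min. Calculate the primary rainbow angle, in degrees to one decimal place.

42.2°

cos²i = (1.77422 − 1)/3 = 0.25807; i = arccos(0.50801) = 59.469°.
sin r = sin 59.469°/1.332 = 0.64666; r = 40.290°.
D_min = 2·59.469° − 4·40.290° + 180° = 137.776°.
Rainbow angle = 180° − D_min = 42.224°.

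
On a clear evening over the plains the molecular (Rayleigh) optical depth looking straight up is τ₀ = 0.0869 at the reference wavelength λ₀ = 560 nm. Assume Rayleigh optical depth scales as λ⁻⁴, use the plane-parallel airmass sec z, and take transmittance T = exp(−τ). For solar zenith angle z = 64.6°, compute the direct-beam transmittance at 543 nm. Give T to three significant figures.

0.795

sec 64.6° = 2.3314.
τ = 0.0869 × (560/543)⁴ × 2.3314 = 0.0869 × 1.1312 × 2.3314 = 0.2292.
T = exp(−0.2292) = 0.7952.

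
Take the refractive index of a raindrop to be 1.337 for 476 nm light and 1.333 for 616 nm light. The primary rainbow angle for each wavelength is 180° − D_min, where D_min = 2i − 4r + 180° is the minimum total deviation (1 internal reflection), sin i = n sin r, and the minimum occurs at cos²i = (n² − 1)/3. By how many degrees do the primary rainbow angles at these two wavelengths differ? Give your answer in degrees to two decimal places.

At 476 nm (n = 1.337): cos²i = 0.26252 → i = 59.178°, r = 39.964°, D_min = 138.500°, rainbow angle = 41.500°.
At 616 nm (n = 1.333): cos²i = 0.25896 → i = 59.410°, r = 40.225°, D_min = 137.922°, rainbow angle = 42.078°.
Angular width = |41.500° − 42.078°| = 0.578°.

0.58°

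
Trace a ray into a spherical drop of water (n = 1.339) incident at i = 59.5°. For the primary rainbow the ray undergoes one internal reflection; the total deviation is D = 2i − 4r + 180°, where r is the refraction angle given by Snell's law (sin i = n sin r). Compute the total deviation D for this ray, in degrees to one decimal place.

sin r = sin 59.5° / 1.339 = 0.8616/1.339 = 0.6435; r = 40.05°.
D = 2·59.5° − 4·40.05° + 180° = 119.00° − 160.21° + 180° = 138.79°.

138.8°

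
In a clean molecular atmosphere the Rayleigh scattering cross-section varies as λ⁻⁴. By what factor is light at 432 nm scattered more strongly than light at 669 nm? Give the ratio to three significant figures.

Rayleigh scattering ∝ λ⁻⁴, so the ratio of coefficients is the inverse fourth power of the wavelength ratio.
σ(432)/σ(669) = (669/432)⁴ = (1.5486)⁴ = 5.751.

5.75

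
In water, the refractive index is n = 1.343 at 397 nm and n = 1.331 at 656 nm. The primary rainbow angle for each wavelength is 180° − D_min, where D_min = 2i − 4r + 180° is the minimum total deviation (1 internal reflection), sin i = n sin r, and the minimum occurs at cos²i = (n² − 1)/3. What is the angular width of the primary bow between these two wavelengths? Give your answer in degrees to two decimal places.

1.72°

At 397 nm (n = 1.343): cos²i = 0.26788 → i = 58.830°, r = 39.577°, D_min = 139.354°, rainbow angle = 40.646°.
At 656 nm (n = 1.331): cos²i = 0.25719 → i = 59.527°, r = 40.356°, D_min = 137.630°, rainbow angle = 42.370°.
Angular width = |40.646° − 42.370°| = 1.724°.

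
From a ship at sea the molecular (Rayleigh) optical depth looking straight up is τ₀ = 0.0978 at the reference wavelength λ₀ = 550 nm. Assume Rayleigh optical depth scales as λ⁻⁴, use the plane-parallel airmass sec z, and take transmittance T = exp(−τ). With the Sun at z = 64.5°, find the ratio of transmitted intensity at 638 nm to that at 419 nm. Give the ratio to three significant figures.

Airmass: sec 64.5° = 2.3228.
τ(638 nm) = 0.0978 × (550/638)⁴ × 2.3228 = 0.0978 × 0.5523 × 2.3228 = 0.1255.
τ(419 nm) = 0.0978 × (550/419)⁴ × 2.3228 = 0.0978 × 2.9689 × 2.3228 = 0.6744.
T(638)/T(419) = exp(τ_B − τ_A) = exp(0.5490) = 1.7315.

1.73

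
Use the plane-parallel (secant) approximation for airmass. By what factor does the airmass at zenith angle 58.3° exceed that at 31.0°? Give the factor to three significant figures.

X(58.3°)/X(31.0°) = sec 58.3° / sec 31.0° = cos 31.0° / cos 58.3° = 0.8572/0.5255 = 1.6312.

1.63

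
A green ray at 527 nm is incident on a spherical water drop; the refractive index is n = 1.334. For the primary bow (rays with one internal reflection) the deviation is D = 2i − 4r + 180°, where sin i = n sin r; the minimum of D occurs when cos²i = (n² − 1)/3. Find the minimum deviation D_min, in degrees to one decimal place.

cos²i = (1.77956 − 1)/3 = 0.25985; i = arccos(0.50976) = 59.352°.
sin r = sin 59.352°/1.334 = 0.64492; r = 40.159°.
D_min = 2·59.352° − 4·40.159° + 180° = 138.067°.

138.1°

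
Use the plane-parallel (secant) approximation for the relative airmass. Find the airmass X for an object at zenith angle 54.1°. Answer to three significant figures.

X = sec z = 1/cos 54.1° = 1/0.5864 = 1.7054.

1.71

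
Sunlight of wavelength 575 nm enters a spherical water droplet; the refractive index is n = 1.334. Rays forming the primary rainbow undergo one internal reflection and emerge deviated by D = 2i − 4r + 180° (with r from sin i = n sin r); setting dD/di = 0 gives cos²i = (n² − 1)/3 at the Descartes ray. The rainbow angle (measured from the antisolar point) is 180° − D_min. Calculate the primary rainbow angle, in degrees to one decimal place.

cos²i = (1.77956 − 1)/3 = 0.25985; i = arccos(0.50976) = 59.352°.
sin r = sin 59.352°/1.334 = 0.64492; r = 40.159°.
D_min = 2·59.352° − 4·40.159° + 180° = 138.067°.
Rainbow angle = 180° − D_min = 41.933°.

41.9°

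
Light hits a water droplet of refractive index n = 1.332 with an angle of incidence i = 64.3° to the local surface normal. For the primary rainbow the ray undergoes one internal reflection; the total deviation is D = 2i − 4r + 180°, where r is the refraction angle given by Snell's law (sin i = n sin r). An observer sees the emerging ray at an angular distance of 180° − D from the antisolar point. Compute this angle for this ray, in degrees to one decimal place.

sin r = sin 64.3° / 1.332 = 0.9011/1.332 = 0.6765; r = 42.57°.
D = 2·64.3° − 4·42.57° + 180° = 128.60° − 170.28° + 180° = 138.32°.
Angle from antisolar point = 180° − D = 41.68°.

41.7°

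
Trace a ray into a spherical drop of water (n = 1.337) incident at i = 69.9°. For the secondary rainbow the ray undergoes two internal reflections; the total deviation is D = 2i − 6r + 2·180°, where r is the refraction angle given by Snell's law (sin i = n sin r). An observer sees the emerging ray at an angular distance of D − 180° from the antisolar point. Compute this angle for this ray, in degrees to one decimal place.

sin r = sin 69.9° / 1.337 = 0.9391/1.337 = 0.7024; r = 44.62°.
D = 2·69.9° − 6·44.62° + 2·180° = 139.80° − 267.71° + 360° = 232.09°.
Angle from antisolar point = D − 180° = 52.09°.

52.1°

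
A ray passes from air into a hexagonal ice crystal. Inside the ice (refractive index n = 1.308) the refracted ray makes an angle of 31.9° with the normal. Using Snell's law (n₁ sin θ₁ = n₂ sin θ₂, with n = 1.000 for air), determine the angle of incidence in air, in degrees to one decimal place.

Snell: sin θ_i = n · sin θ_r = 1.308 × sin 31.9° = 1.308 × 0.5284 = 0.6912.
θ_i = arcsin(0.6912) = 43.72°.

43.7°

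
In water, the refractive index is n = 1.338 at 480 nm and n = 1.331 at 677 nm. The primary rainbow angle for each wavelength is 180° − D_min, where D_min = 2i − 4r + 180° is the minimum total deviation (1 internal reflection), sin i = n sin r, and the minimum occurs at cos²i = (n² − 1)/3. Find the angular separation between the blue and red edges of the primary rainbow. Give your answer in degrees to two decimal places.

At 480 nm (n = 1.338): cos²i = 0.26341 → i = 59.120°, r = 39.899°, D_min = 138.643°, rainbow angle = 41.357°.
At 677 nm (n = 1.331): cos²i = 0.25719 → i = 59.527°, r = 40.356°, D_min = 137.630°, rainbow angle = 42.370°.
Angular width = |41.357° − 42.370°| = 1.013°.

1.01°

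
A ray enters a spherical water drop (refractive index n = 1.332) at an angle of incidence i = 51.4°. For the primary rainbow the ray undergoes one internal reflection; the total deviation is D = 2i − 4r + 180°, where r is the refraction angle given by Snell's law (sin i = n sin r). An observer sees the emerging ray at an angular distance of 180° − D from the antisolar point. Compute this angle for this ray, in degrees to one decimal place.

40.9°

sin r = sin 51.4° / 1.332 = 0.7815/1.332 = 0.5867; r = 35.93°.
D = 2·51.4° − 4·35.93° + 180° = 102.80° − 143.70° + 180° = 139.10°.
Angle from antisolar point = 180° − D = 40.90°.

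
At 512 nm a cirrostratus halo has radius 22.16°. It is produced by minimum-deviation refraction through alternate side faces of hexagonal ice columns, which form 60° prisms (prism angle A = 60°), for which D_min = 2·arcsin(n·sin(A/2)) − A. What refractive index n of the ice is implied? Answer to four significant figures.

1.314

Rearranging: n = sin((D_min + A)/2) / sin(A/2).
(D_min + A)/2 = (22.16° + 60°)/2 = 41.080°.
n = sin 41.080° / sin 30° = 0.6571 / 0.5000 = 1.3142.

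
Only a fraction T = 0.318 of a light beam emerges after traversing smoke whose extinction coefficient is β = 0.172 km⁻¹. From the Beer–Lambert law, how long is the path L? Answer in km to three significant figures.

6.66 km

Beer–Lambert: T = exp(−βL) ⇒ L = −ln(T)/β = −ln(0.318)/0.172 = 1.1457/0.172 = 6.661 km.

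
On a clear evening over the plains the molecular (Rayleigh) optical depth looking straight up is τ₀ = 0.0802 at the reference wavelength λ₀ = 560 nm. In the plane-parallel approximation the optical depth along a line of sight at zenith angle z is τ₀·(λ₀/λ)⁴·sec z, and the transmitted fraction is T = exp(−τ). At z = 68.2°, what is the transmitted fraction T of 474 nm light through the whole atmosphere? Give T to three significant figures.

sec 68.2° = 2.6927.
τ = 0.0802 × (560/474)⁴ × 2.6927 = 0.0802 × 1.9482 × 2.6927 = 0.4207.
T = exp(−0.4207) = 0.6566.

0.657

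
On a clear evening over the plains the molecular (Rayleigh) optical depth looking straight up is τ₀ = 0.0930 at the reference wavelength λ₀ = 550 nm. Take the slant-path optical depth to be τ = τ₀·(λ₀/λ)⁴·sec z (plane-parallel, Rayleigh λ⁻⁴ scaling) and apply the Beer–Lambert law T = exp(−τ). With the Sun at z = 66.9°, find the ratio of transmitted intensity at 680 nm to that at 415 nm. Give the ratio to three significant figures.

Airmass: sec 66.9° = 2.5488.
τ(680 nm) = 0.0930 × (550/680)⁴ × 2.5488 = 0.0930 × 0.4280 × 2.5488 = 0.1014.
τ(415 nm) = 0.0930 × (550/415)⁴ × 2.5488 = 0.0930 × 3.0850 × 2.5488 = 0.7313.
T(680)/T(415) = exp(τ_B − τ_A) = exp(0.6298) = 1.8773.

1.88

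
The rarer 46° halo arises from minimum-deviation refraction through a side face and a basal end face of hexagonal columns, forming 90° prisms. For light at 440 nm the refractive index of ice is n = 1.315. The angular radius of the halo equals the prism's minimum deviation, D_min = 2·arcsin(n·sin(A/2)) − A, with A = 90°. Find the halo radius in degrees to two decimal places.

n·sin(A/2) = 1.315 × sin 45° = 1.315 × 0.7071 = 0.9298.
D_min = 2·arcsin(0.9298) − 90° = 2 × 68.411° − 90° = 46.821°.

46.82°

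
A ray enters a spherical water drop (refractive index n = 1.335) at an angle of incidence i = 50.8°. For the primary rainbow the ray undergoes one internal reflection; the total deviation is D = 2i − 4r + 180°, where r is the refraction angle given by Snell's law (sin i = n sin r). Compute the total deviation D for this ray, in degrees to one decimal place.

sin r = sin 50.8° / 1.335 = 0.7749/1.335 = 0.5805; r = 35.48°.
D = 2·50.8° − 4·35.48° + 180° = 101.60° − 141.94° + 180° = 139.66°.

139.7°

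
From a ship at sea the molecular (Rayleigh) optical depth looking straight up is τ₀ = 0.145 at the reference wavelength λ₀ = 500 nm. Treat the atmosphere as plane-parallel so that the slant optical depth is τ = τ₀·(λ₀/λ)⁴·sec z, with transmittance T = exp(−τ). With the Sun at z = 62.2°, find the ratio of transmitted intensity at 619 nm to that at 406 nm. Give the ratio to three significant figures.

Airmass: sec 62.2° = 2.1441.
τ(619 nm) = 0.145 × (500/619)⁴ × 2.1441 = 0.145 × 0.4257 × 2.1441 = 0.1324.
τ(406 nm) = 0.145 × (500/406)⁴ × 2.1441 = 0.145 × 2.3003 × 2.1441 = 0.7152.
T(619)/T(406) = exp(τ_B − τ_A) = exp(0.5828) = 1.7910.

1.79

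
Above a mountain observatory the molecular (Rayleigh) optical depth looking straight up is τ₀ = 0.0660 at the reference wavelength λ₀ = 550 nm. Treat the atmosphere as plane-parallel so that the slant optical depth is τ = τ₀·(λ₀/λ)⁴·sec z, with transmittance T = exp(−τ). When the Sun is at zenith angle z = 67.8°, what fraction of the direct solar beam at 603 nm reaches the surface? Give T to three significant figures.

0.886

sec 67.8° = 2.6466.
τ = 0.0660 × (550/603)⁴ × 2.6466 = 0.0660 × 0.6921 × 2.6466 = 0.1209.
T = exp(−0.1209) = 0.8861.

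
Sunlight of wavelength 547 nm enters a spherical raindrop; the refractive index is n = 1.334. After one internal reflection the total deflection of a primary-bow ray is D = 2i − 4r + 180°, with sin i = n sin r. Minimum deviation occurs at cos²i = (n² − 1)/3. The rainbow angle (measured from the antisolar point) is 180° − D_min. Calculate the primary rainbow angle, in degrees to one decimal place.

41.9°

cos²i = (1.77956 − 1)/3 = 0.25985; i = arccos(0.50976) = 59.352°.
sin r = sin 59.352°/1.334 = 0.64492; r = 40.159°.
D_min = 2·59.352° − 4·40.159° + 180° = 138.067°.
Rainbow angle = 180° − D_min = 41.933°.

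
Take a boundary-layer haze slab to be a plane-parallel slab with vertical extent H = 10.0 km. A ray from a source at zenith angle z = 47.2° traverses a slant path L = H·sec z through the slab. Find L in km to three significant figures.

14.7 km

sec z = 1/cos 47.2° = 1.4718.
L = 10.0 × 1.4718 = 14.718 km.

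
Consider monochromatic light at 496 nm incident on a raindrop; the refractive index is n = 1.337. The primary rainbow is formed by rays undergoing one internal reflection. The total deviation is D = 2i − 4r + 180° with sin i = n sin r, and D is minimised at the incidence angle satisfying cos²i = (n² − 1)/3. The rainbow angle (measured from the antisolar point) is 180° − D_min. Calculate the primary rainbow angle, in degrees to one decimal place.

cos²i = (1.78757 − 1)/3 = 0.26252; i = arccos(0.51237) = 59.178°.
sin r = sin 59.178°/1.337 = 0.64231; r = 39.964°.
D_min = 2·59.178° − 4·39.964° + 180° = 138.500°.
Rainbow angle = 180° − D_min = 41.500°.

41.5°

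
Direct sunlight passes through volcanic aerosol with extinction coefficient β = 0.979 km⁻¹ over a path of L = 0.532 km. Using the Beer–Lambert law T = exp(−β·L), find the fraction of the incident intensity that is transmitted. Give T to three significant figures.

0.594

τ = β·L = 0.979 × 0.532 = 0.5208.
T = exp(−0.5208) = 0.5940.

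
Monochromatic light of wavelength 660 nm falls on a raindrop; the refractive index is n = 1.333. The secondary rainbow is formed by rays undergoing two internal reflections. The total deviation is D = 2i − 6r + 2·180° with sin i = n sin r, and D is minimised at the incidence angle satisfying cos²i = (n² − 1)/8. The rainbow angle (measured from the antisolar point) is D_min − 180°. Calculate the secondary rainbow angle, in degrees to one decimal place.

50.9°

cos²i = (1.77689 − 1)/8 = 0.09711; i = arccos(0.31163) = 71.843°.
sin r = sin 71.843°/1.333 = 0.71283; r = 45.466°.
D_min = 2·71.843° − 6·45.466° + 360° = 230.891°.
Rainbow angle = D_min − 180° = 50.891°.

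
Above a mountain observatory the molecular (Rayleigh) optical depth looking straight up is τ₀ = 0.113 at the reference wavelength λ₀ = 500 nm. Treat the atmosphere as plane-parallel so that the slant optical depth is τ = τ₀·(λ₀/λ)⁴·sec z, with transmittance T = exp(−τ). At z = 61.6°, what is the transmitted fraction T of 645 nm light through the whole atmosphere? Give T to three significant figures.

0.918

sec 61.6° = 2.1025.
τ = 0.113 × (500/645)⁴ × 2.1025 = 0.113 × 0.3611 × 2.1025 = 0.0858.
T = exp(−0.0858) = 0.9178.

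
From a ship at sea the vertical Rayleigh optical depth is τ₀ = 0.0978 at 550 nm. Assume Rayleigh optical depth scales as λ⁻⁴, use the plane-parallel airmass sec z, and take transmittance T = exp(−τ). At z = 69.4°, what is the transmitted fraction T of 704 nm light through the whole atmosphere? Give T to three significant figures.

sec 69.4° = 2.8422.
τ = 0.0978 × (550/704)⁴ × 2.8422 = 0.0978 × 0.3725 × 2.8422 = 0.1036.
T = exp(−0.1036) = 0.9016.

0.902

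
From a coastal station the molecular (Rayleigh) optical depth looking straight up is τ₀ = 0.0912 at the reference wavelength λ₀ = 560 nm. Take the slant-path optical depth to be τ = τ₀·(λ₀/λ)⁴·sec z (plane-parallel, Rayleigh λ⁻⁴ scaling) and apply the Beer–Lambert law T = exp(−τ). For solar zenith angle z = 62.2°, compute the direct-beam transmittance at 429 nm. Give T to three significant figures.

0.567

sec 62.2° = 2.1441.
τ = 0.0912 × (560/429)⁴ × 2.1441 = 0.0912 × 2.9035 × 2.1441 = 0.5678.
T = exp(−0.5678) = 0.5668.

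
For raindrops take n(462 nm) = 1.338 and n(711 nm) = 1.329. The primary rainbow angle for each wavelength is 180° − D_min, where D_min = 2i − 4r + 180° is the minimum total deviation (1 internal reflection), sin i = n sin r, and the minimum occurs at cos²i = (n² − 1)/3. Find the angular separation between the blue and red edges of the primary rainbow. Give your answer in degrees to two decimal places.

1.31°

At 462 nm (n = 1.338): cos²i = 0.26341 → i = 59.120°, r = 39.899°, D_min = 138.643°, rainbow angle = 41.357°.
At 711 nm (n = 1.329): cos²i = 0.25541 → i = 59.643°, r = 40.487°, D_min = 137.337°, rainbow angle = 42.663°.
Angular width = |41.357° − 42.663°| = 1.307°.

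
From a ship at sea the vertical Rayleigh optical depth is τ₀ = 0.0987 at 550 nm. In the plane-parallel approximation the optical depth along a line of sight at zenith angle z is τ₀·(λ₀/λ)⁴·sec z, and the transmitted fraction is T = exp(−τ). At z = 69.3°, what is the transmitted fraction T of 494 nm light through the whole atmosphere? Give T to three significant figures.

0.651

sec 69.3° = 2.8291.
τ = 0.0987 × (550/494)⁴ × 2.8291 = 0.0987 × 1.5365 × 2.8291 = 0.4290.
T = exp(−0.4290) = 0.6511.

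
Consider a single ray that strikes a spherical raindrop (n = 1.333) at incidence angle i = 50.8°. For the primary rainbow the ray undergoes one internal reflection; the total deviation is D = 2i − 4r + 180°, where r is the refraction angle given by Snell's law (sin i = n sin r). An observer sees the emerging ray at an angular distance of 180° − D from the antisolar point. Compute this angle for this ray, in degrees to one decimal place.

sin r = sin 50.8° / 1.333 = 0.7749/1.333 = 0.5814; r = 35.55°.
D = 2·50.8° − 4·35.55° + 180° = 101.60° − 142.18° + 180° = 139.42°.
Angle from antisolar point = 180° − D = 40.58°.

40.6°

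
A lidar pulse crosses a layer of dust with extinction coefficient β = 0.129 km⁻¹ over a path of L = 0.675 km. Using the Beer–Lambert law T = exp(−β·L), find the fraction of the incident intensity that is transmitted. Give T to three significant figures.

τ = β·L = 0.129 × 0.675 = 0.0871.
T = exp(−0.0871) = 0.9166.

0.917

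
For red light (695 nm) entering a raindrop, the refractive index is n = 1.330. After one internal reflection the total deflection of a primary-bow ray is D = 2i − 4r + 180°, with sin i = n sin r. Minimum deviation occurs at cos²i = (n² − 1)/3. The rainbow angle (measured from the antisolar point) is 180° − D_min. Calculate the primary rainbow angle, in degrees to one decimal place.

42.5°

cos²i = (1.76890 − 1)/3 = 0.25630; i = arccos(0.50626) = 59.585°.
sin r = sin 59.585°/1.330 = 0.64841; r = 40.422°.
D_min = 2·59.585° − 4·40.422° + 180° = 137.484°.
Rainbow angle = 180° − D_min = 42.516°.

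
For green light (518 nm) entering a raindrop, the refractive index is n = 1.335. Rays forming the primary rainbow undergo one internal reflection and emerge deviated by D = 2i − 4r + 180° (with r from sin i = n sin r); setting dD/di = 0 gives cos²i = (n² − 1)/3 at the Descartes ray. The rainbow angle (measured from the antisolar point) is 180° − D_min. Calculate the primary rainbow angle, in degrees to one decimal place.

cos²i = (1.78222 − 1)/3 = 0.26074; i = arccos(0.51063) = 59.294°.
sin r = sin 59.294°/1.335 = 0.64405; r = 40.094°.
D_min = 2·59.294° − 4·40.094° + 180° = 138.212°.
Rainbow angle = 180° − D_min = 41.788°.

41.8°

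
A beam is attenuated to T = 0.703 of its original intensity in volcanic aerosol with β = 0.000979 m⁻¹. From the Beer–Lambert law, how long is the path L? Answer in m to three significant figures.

Beer–Lambert: T = exp(−βL) ⇒ L = −ln(T)/β = −ln(0.703)/0.000979 = 0.3524/0.000979 = 360 m.

360 m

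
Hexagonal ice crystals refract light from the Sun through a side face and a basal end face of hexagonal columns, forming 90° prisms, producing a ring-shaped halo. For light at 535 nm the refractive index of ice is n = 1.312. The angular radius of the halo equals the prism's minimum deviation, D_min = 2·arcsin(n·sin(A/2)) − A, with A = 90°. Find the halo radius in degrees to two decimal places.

n·sin(A/2) = 1.312 × sin 45° = 1.312 × 0.7071 = 0.9277.
D_min = 2·arcsin(0.9277) − 90° = 2 × 68.083° − 90° = 46.166°.

46.17°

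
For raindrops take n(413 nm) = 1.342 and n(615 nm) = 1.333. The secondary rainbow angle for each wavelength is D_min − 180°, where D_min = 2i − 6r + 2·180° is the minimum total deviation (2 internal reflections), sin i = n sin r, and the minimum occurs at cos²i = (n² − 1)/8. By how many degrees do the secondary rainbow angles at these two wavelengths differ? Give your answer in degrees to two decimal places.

At 413 nm (n = 1.342): cos²i = 0.10012 → i = 71.554°, r = 44.981°, D_min = 233.222°, rainbow angle = 53.222°.
At 615 nm (n = 1.333): cos²i = 0.09711 → i = 71.843°, r = 45.466°, D_min = 230.891°, rainbow angle = 50.891°.
Angular width = |53.222° − 50.891°| = 2.331°.

2.33°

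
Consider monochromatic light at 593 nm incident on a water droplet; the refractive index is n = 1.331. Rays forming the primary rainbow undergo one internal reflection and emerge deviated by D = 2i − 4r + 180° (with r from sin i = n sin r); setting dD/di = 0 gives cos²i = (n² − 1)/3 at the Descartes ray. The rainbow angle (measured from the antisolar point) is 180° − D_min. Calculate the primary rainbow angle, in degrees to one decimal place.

cos²i = (1.77156 − 1)/3 = 0.25719; i = arccos(0.50714) = 59.527°.
sin r = sin 59.527°/1.331 = 0.64753; r = 40.356°.
D_min = 2·59.527° − 4·40.356° + 180° = 137.630°.
Rainbow angle = 180° − D_min = 42.370°.

42.4°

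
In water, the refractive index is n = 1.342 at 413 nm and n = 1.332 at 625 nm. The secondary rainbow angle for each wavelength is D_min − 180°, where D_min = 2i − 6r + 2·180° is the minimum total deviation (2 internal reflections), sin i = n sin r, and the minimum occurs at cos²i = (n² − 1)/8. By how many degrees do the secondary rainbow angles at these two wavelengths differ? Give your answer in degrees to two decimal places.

2.59°

At 413 nm (n = 1.342): cos²i = 0.10012 → i = 71.554°, r = 44.981°, D_min = 233.222°, rainbow angle = 53.222°.
At 625 nm (n = 1.332): cos²i = 0.09678 → i = 71.875°, r = 45.520°, D_min = 230.628°, rainbow angle = 50.628°.
Angular width = |53.222° − 50.628°| = 2.594°.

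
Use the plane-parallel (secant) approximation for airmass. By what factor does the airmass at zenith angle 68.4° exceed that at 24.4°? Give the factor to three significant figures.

X(68.4°)/X(24.4°) = sec 68.4° / sec 24.4° = cos 24.4° / cos 68.4° = 0.9107/0.3681 = 2.4738.

2.47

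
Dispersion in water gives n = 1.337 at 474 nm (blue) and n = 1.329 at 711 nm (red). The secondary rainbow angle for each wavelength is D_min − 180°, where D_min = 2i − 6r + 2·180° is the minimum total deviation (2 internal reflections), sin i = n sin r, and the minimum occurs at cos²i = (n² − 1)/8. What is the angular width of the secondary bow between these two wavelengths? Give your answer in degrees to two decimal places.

2.10°

At 474 nm (n = 1.337): cos²i = 0.09845 → i = 71.714°, r = 45.249°, D_min = 231.934°, rainbow angle = 51.934°.
At 711 nm (n = 1.329): cos²i = 0.09578 → i = 71.972°, r = 45.685°, D_min = 229.837°, rainbow angle = 49.837°.
Angular width = |51.934° − 49.837°| = 2.097°.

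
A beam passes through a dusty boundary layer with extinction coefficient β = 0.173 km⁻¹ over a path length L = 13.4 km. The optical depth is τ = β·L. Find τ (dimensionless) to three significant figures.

2.32

τ = β·L = 0.173 × 13.4 = 2.3182.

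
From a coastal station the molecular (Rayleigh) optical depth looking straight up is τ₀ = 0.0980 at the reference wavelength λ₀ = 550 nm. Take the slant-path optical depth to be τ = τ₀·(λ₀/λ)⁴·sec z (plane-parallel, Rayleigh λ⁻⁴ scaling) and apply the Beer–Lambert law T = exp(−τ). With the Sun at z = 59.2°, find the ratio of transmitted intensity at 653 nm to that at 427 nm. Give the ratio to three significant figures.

Airmass: sec 59.2° = 1.9530.
τ(653 nm) = 0.0980 × (550/653)⁴ × 1.9530 = 0.0980 × 0.5033 × 1.9530 = 0.0963.
τ(427 nm) = 0.0980 × (550/427)⁴ × 1.9530 = 0.0980 × 2.7526 × 1.9530 = 0.5268.
T(653)/T(427) = exp(τ_B − τ_A) = exp(0.4305) = 1.5380.

1.54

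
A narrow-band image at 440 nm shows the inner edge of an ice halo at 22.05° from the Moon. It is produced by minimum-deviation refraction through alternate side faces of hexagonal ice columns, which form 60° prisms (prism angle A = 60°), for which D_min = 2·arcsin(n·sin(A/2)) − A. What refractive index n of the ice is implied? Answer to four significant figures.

1.313

Rearranging: n = sin((D_min + A)/2) / sin(A/2).
(D_min + A)/2 = (22.05° + 60°)/2 = 41.025°.
n = sin 41.025° / sin 30° = 0.6564 / 0.5000 = 1.3128.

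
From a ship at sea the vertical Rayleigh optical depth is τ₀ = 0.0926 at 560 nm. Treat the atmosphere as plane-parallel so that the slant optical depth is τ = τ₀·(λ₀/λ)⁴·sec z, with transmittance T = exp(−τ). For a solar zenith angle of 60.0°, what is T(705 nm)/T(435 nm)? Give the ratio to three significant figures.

1.54

Airmass: sec 60.0° = 2.0000.
τ(705 nm) = 0.0926 × (560/705)⁴ × 2.0000 = 0.0926 × 0.3981 × 2.0000 = 0.0737.
τ(435 nm) = 0.0926 × (560/435)⁴ × 2.0000 = 0.0926 × 2.7466 × 2.0000 = 0.5087.
T(705)/T(435) = exp(τ_B − τ_A) = exp(0.4349) = 1.5449.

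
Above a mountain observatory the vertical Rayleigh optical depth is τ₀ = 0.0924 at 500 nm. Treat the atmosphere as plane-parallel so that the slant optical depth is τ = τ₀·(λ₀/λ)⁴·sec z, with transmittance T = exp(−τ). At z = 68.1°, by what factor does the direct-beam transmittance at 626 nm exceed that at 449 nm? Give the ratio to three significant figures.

Airmass: sec 68.1° = 2.6811.
τ(626 nm) = 0.0924 × (500/626)⁴ × 2.6811 = 0.0924 × 0.4070 × 2.6811 = 0.1008.
τ(449 nm) = 0.0924 × (500/449)⁴ × 2.6811 = 0.0924 × 1.5378 × 2.6811 = 0.3810.
T(626)/T(449) = exp(τ_B − τ_A) = exp(0.2801) = 1.3233.

1.32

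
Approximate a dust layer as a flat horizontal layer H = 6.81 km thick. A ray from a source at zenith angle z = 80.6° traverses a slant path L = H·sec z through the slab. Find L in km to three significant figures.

sec z = 1/cos 80.6° = 6.1227.
L = 6.81 × 6.1227 = 41.696 km.

41.7 km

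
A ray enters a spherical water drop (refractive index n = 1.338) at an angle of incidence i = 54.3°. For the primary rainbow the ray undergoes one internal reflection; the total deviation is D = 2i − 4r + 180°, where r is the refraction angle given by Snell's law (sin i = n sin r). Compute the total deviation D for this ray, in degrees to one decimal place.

sin r = sin 54.3° / 1.338 = 0.8121/1.338 = 0.6069; r = 37.37°.
D = 2·54.3° − 4·37.37° + 180° = 108.60° − 149.47° + 180° = 139.13°.

139.1°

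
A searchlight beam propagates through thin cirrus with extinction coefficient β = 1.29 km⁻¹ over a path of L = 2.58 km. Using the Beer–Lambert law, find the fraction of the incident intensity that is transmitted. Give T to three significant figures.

τ = β·L = 1.29 × 2.58 = 3.3282.
T = exp(−3.3282) = 0.0359.

0.0359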